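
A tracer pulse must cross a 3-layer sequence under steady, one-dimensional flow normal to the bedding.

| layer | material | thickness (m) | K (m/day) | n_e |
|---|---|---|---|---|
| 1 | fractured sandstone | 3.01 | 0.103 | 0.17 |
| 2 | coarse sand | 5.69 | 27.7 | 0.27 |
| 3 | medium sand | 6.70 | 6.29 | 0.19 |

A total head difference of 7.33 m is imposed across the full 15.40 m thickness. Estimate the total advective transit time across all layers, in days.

With flow normal to the layers, continuity requires the same specific discharge q through every layer.
Σ(b_i/K_i) = 3.01/0.103 + 5.69/27.7 + 6.70/6.29 = 30.49 d.
q = Δh / Σ(b_i/K_i) = 7.33 / 30.49 = 0.2404 m/day.
In each layer the seepage velocity is v_i = q/n_i, so the layer transit time is t_i = b_i·n_i / q:
  layer 1 (fractured sandstone): t_1 = 3.01 × 0.17 / 0.2404 = 2.129 d
  layer 2 (coarse sand): t_2 = 5.69 × 0.27 / 0.2404 = 6.391 d
  layer 3 (medium sand): t_3 = 6.70 × 0.19 / 0.2404 = 5.296 d
Total t = Σ t_i = 13.82 days.

13.8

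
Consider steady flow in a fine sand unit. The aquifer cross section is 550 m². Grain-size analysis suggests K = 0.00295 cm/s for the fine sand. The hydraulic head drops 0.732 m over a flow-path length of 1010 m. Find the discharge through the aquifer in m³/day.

Convert K: 0.00295 cm/s × 864 = 2.549 m/day.
Hydraulic gradient i = Δh / L = 0.732 / 1010 = 0.0007248.
Darcy's law: Q = K · A · i = 2.549 × 550.0 × 0.0007248 = 1.016 m³/day.

1.02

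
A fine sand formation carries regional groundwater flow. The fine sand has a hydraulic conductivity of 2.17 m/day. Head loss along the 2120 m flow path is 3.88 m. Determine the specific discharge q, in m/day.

0.00397

Hydraulic gradient i = Δh / L = 3.88 / 2120 = 0.001830.
Specific discharge q = K · i = 2.170 × 0.001830 = 0.003972 m/day.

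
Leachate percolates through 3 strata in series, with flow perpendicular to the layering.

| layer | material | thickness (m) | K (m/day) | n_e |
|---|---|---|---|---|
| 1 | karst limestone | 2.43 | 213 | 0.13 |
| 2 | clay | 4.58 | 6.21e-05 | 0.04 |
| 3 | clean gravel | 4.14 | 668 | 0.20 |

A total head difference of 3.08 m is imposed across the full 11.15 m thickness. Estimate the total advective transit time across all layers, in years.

87.0

With flow normal to the layers, continuity requires the same specific discharge q through every layer.
Σ(b_i/K_i) = 2.43/213 + 4.58/6.21e-05 + 4.14/668 = 73752 d.
q = Δh / Σ(b_i/K_i) = 3.08 / 73752 = 4.176e-05 m/day.
In each layer the seepage velocity is v_i = q/n_i, so the layer transit time is t_i = b_i·n_i / q:
  layer 1 (karst limestone): t_1 = 2.43 × 0.13 / 4.176e-05 = 7564 d
  layer 2 (clay): t_2 = 4.58 × 0.04 / 4.176e-05 = 4387 d
  layer 3 (clean gravel): t_3 = 4.14 × 0.20 / 4.176e-05 = 19827 d
Total t = Σ t_i = 31778 days = 87.00 years.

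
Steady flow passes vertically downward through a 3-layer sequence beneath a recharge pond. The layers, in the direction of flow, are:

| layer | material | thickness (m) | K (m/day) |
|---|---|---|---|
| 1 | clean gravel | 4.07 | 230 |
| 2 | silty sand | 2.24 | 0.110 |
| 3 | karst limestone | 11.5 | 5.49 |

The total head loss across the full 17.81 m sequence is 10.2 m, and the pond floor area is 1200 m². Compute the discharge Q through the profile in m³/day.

545

Flow is perpendicular to layering, so the layers act in series and the equivalent K is the thickness-weighted harmonic mean.
Total thickness L = 4.07 + 2.24 + 11.5 = 17.81 m.
Σ(b_i/K_i) = 4.07/230 + 2.24/0.110 + 11.5/5.49 = 22.48 d.
K_eq = L / Σ(b_i/K_i) = 17.81 / 22.48 = 0.7924 m/day.
Q = K_eq · A · (Δh/L) = 0.7924 × 1200 × (10.2/17.81) = 544.6 m³/day.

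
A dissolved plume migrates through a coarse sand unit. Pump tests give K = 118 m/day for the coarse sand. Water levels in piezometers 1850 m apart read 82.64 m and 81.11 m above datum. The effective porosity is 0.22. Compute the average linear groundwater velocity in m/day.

0.444

Hydraulic gradient i = (82.64 − 81.11) / 1850 = 1.53 / 1850 = 0.0008270.
Darcy flux q = K · i = 118.0 × 0.0008270 = 0.09759 m/day.
Seepage velocity v = q / n_e = 0.09759 / 0.22 = 0.4436 m/day.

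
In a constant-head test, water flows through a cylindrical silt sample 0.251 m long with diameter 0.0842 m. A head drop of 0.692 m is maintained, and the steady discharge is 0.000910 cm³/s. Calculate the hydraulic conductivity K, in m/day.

0.00512

Cross-sectional area A = π·(d/2)² = π × (0.0842/2)² = 0.005568 m².
Convert discharge: 0.000910 cm³/s = 9.100e-10 m³/s.
Darcy's law rearranged: K = Q·L / (A·Δh) = 9.100e-10 × 0.251 / (0.005568 × 0.692) = 5.928e-08 m/s = 0.005122 m/day.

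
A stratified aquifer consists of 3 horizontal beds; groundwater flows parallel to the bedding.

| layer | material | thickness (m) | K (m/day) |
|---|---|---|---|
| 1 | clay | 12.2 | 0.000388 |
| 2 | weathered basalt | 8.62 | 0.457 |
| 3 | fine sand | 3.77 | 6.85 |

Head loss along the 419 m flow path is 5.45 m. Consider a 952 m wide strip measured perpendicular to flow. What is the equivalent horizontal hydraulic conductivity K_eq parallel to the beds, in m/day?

Flow is parallel to layering, so each bed carries its own Darcy discharge and the transmissivities add.
Σ(K_i·b_i) = 0.000388×12.2 + 0.457×8.62 + 6.85×3.77 = 29.77 m²/day.
Total thickness b = 24.59 m, so K_eq = Σ(K_i·b_i)/b = 1.211 m/day.

1.21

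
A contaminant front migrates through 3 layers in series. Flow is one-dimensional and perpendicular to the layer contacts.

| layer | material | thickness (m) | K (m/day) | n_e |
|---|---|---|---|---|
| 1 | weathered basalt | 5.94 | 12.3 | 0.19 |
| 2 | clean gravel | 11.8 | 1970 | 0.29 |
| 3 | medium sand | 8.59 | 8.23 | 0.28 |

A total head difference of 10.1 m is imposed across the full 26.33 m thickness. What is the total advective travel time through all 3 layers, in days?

With flow normal to the layers, continuity requires the same specific discharge q through every layer.
Σ(b_i/K_i) = 5.94/12.3 + 11.8/1970 + 8.59/8.23 = 1.533 d.
q = Δh / Σ(b_i/K_i) = 10.1 / 1.533 = 6.590 m/day.
In each layer the seepage velocity is v_i = q/n_i, so the layer transit time is t_i = b_i·n_i / q:
  layer 1 (weathered basalt): t_1 = 5.94 × 0.19 / 6.590 = 0.1713 d
  layer 2 (clean gravel): t_2 = 11.8 × 0.29 / 6.590 = 0.5193 d
  layer 3 (medium sand): t_3 = 8.59 × 0.28 / 6.590 = 0.3650 d
Total t = Σ t_i = 1.056 days.

1.06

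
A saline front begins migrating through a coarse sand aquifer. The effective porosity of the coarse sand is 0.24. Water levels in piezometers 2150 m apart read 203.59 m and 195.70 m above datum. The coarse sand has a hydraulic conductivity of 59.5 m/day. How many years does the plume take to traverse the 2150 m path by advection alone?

6.47

Hydraulic gradient i = (203.59 − 195.70) / 2150 = 7.89 / 2150 = 0.003670.
Darcy flux q = K · i = 59.50 × 0.003670 = 0.2184 m/day.
Seepage velocity v = q / n_e = 0.2184 / 0.24 = 0.9098 m/day.
Travel time t = L / v = 2150 / 0.9098 = 2363 days = 6.470 years.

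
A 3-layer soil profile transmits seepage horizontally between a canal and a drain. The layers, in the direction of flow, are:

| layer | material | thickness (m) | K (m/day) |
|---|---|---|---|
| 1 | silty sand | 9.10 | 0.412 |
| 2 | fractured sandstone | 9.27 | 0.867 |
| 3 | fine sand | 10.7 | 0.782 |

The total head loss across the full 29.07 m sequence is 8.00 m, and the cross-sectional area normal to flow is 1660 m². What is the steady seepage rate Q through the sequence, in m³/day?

Flow is perpendicular to layering, so the layers act in series and the equivalent K is the thickness-weighted harmonic mean.
Total thickness L = 9.10 + 9.27 + 10.7 = 29.07 m.
Σ(b_i/K_i) = 9.10/0.412 + 9.27/0.867 + 10.7/0.782 = 46.46 d.
K_eq = L / Σ(b_i/K_i) = 29.07 / 46.46 = 0.6257 m/day.
Q = K_eq · A · (Δh/L) = 0.6257 × 1660 × (8.00/29.07) = 285.8 m³/day.

286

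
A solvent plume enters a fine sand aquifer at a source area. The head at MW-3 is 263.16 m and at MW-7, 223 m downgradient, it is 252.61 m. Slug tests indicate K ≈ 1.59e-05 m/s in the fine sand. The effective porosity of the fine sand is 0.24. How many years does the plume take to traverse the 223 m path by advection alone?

2.25

Convert K: 1.59e-05 m/s × 86400 = 1.374 m/day.
Hydraulic gradient i = (263.16 − 252.61) / 223 = 10.55 / 223 = 0.04731.
Darcy flux q = K · i = 1.374 × 0.04731 = 0.06499 m/day.
Seepage velocity v = q / n_e = 0.06499 / 0.24 = 0.2708 m/day.
Travel time t = L / v = 223 / 0.2708 = 823.5 days = 2.255 years.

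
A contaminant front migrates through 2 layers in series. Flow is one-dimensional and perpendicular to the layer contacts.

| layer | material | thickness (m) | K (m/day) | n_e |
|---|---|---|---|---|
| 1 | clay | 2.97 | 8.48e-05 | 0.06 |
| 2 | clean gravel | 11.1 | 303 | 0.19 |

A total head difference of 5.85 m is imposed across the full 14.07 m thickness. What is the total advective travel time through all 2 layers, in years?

37.5

With flow normal to the layers, continuity requires the same specific discharge q through every layer.
Σ(b_i/K_i) = 2.97/8.48e-05 + 11.1/303 = 35024 d.
q = Δh / Σ(b_i/K_i) = 5.85 / 35024 = 0.0001670 m/day.
In each layer the seepage velocity is v_i = q/n_i, so the layer transit time is t_i = b_i·n_i / q:
  layer 1 (clay): t_1 = 2.97 × 0.06 / 0.0001670 = 1067 d
  layer 2 (clean gravel): t_2 = 11.1 × 0.19 / 0.0001670 = 12626 d
Total t = Σ t_i = 13693 days = 37.49 years.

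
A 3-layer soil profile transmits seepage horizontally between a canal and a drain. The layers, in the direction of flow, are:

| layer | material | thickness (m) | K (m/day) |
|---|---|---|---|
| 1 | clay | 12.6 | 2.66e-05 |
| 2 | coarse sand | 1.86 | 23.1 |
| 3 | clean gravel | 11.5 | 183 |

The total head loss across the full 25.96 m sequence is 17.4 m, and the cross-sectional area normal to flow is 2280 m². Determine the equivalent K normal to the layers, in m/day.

5.48e-05

Flow is perpendicular to layering, so the layers act in series and the equivalent K is the thickness-weighted harmonic mean.
Total thickness L = 12.6 + 1.86 + 11.5 = 25.96 m.
Σ(b_i/K_i) = 12.6/2.66e-05 + 1.86/23.1 + 11.5/183 = 4.737e+05 d.
K_eq = L / Σ(b_i/K_i) = 25.96 / 4.737e+05 = 5.480e-05 m/day.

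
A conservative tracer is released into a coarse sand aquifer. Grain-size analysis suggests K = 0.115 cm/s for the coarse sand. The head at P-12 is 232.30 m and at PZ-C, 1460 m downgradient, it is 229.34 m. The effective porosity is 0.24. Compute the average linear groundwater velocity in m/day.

Convert K: 0.115 cm/s × 864 = 99.36 m/day.
Hydraulic gradient i = (232.30 − 229.34) / 1460 = 2.96 / 1460 = 0.002027.
Darcy flux q = K · i = 99.36 × 0.002027 = 0.2014 m/day.
Seepage velocity v = q / n_e = 0.2014 / 0.24 = 0.8393 m/day.

0.839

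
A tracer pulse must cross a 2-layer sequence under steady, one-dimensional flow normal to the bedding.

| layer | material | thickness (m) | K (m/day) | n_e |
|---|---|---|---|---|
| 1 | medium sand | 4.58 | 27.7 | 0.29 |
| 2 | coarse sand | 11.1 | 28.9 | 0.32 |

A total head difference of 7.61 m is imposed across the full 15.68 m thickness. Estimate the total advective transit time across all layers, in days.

With flow normal to the layers, continuity requires the same specific discharge q through every layer.
Σ(b_i/K_i) = 4.58/27.7 + 11.1/28.9 = 0.5494 d.
q = Δh / Σ(b_i/K_i) = 7.61 / 0.5494 = 13.85 m/day.
In each layer the seepage velocity is v_i = q/n_i, so the layer transit time is t_i = b_i·n_i / q:
  layer 1 (medium sand): t_1 = 4.58 × 0.29 / 13.85 = 0.09589 d
  layer 2 (coarse sand): t_2 = 11.1 × 0.32 / 13.85 = 0.2564 d
Total t = Σ t_i = 0.3523 days.

0.352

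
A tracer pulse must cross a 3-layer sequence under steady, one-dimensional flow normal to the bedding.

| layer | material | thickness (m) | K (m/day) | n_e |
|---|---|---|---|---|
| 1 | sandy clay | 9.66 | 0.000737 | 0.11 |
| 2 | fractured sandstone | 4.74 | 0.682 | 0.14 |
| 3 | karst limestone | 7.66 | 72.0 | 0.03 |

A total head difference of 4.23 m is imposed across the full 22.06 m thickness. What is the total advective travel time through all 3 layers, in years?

16.6

With flow normal to the layers, continuity requires the same specific discharge q through every layer.
Σ(b_i/K_i) = 9.66/0.000737 + 4.74/0.682 + 7.66/72.0 = 13114 d.
q = Δh / Σ(b_i/K_i) = 4.23 / 13114 = 0.0003225 m/day.
In each layer the seepage velocity is v_i = q/n_i, so the layer transit time is t_i = b_i·n_i / q:
  layer 1 (sandy clay): t_1 = 9.66 × 0.11 / 0.0003225 = 3294 d
  layer 2 (fractured sandstone): t_2 = 4.74 × 0.14 / 0.0003225 = 2057 d
  layer 3 (karst limestone): t_3 = 7.66 × 0.03 / 0.0003225 = 712.4 d
Total t = Σ t_i = 6064 days = 16.60 years.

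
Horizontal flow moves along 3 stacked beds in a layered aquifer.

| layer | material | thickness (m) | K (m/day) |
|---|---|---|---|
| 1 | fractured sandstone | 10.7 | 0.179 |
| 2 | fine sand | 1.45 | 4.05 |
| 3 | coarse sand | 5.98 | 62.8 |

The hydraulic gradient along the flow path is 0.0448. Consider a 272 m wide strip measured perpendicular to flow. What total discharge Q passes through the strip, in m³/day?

4670

Flow is parallel to layering, so each bed carries its own Darcy discharge and the transmissivities add.
Σ(K_i·b_i) = 0.179×10.7 + 4.05×1.45 + 62.8×5.98 = 383.3 m²/day.
Hydraulic gradient i = 0.0448.
Q = Σ(K_i·b_i) · W · i = 383.3 × 272 × 0.04480 = 4671 m³/day.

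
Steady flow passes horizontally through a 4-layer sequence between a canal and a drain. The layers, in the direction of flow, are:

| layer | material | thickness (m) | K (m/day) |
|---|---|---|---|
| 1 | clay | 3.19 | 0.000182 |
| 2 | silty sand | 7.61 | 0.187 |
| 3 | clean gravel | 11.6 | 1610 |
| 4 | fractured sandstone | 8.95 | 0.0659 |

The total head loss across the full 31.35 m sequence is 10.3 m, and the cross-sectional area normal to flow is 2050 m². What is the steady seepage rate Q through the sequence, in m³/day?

1.19

Flow is perpendicular to layering, so the layers act in series and the equivalent K is the thickness-weighted harmonic mean.
Total thickness L = 3.19 + 7.61 + 11.6 + 8.95 = 31.35 m.
Σ(b_i/K_i) = 3.19/0.000182 + 7.61/0.187 + 11.6/1610 + 8.95/0.0659 = 17704 d.
K_eq = L / Σ(b_i/K_i) = 31.35 / 17704 = 0.001771 m/day.
Q = K_eq · A · (Δh/L) = 0.001771 × 2050 × (10.3/31.35) = 1.193 m³/day.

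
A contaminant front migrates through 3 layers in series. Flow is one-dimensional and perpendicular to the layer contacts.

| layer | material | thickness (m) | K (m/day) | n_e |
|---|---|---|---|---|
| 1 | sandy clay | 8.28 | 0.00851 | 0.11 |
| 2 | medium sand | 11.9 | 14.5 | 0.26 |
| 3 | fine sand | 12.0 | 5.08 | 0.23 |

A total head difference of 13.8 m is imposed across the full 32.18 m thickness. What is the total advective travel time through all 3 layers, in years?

With flow normal to the layers, continuity requires the same specific discharge q through every layer.
Σ(b_i/K_i) = 8.28/0.00851 + 11.9/14.5 + 12.0/5.08 = 976.2 d.
q = Δh / Σ(b_i/K_i) = 13.8 / 976.2 = 0.01414 m/day.
In each layer the seepage velocity is v_i = q/n_i, so the layer transit time is t_i = b_i·n_i / q:
  layer 1 (sandy clay): t_1 = 8.28 × 0.11 / 0.01414 = 64.43 d
  layer 2 (medium sand): t_2 = 11.9 × 0.26 / 0.01414 = 218.9 d
  layer 3 (fine sand): t_3 = 12.0 × 0.23 / 0.01414 = 195.2 d
Total t = Σ t_i = 478.5 days = 1.310 years.

1.31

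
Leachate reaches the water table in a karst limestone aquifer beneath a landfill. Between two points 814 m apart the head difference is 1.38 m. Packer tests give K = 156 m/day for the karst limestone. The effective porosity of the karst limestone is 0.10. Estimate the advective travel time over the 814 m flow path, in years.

0.843

Hydraulic gradient i = Δh / L = 1.38 / 814 = 0.001695.
Darcy flux q = K · i = 156.0 × 0.001695 = 0.2645 m/day.
Seepage velocity v = q / n_e = 0.2645 / 0.10 = 2.645 m/day.
Travel time t = L / v = 814 / 2.645 = 307.8 days = 0.8427 years.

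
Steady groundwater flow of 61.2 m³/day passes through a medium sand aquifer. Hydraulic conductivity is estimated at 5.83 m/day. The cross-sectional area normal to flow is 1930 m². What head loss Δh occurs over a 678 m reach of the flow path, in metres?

3.69

From Q = K·A·i, i = Q / (K·A) = 61.2 / (5.830 × 1930) = 0.005439.
Head loss Δh = i · L = 0.005439 × 678 = 3.688 m.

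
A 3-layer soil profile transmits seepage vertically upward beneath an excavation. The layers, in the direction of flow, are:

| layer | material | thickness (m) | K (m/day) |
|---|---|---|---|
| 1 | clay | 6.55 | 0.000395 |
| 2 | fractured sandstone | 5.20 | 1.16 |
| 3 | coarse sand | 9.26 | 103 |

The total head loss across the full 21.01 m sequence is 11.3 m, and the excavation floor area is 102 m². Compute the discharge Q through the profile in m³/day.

Flow is perpendicular to layering, so the layers act in series and the equivalent K is the thickness-weighted harmonic mean.
Total thickness L = 6.55 + 5.20 + 9.26 = 21.01 m.
Σ(b_i/K_i) = 6.55/0.000395 + 5.20/1.16 + 9.26/103 = 16587 d.
K_eq = L / Σ(b_i/K_i) = 21.01 / 16587 = 0.001267 m/day.
Q = K_eq · A · (Δh/L) = 0.001267 × 102 × (11.3/21.01) = 0.06949 m³/day.

0.0695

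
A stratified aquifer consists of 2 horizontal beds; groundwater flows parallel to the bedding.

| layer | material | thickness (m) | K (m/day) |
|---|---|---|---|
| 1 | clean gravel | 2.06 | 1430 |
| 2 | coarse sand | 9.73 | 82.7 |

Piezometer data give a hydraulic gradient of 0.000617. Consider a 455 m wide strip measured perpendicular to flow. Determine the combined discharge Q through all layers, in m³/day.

1050

Flow is parallel to layering, so each bed carries its own Darcy discharge and the transmissivities add.
Σ(K_i·b_i) = 1430×2.06 + 82.7×9.73 = 3750 m²/day.
Hydraulic gradient i = 0.000617.
Q = Σ(K_i·b_i) · W · i = 3750 × 455 × 0.0006170 = 1053 m³/day.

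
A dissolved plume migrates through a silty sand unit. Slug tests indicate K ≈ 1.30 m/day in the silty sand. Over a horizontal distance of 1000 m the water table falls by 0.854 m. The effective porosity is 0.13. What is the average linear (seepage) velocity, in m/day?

Hydraulic gradient i = Δh / L = 0.854 / 1000 = 0.0008540.
Darcy flux q = K · i = 1.300 × 0.0008540 = 0.001110 m/day.
Seepage velocity v = q / n_e = 0.001110 / 0.13 = 0.008540 m/day.

0.00854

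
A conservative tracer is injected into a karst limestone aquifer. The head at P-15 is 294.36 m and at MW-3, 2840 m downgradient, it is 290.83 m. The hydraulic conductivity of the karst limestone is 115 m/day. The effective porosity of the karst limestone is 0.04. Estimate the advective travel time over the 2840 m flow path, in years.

Hydraulic gradient i = (294.36 − 290.83) / 2840 = 3.53 / 2840 = 0.001243.
Darcy flux q = K · i = 115.0 × 0.001243 = 0.1429 m/day.
Seepage velocity v = q / n_e = 0.1429 / 0.04 = 3.574 m/day.
Travel time t = L / v = 2840 / 3.574 = 794.7 days = 2.176 years.

2.18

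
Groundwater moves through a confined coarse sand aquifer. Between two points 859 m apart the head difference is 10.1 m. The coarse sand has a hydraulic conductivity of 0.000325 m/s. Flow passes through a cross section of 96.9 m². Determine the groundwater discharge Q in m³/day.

Convert K: 0.000325 m/s × 86400 = 28.08 m/day.
Hydraulic gradient i = Δh / L = 10.1 / 859 = 0.01176.
Darcy's law: Q = K · A · i = 28.08 × 96.90 × 0.01176 = 31.99 m³/day.

32.0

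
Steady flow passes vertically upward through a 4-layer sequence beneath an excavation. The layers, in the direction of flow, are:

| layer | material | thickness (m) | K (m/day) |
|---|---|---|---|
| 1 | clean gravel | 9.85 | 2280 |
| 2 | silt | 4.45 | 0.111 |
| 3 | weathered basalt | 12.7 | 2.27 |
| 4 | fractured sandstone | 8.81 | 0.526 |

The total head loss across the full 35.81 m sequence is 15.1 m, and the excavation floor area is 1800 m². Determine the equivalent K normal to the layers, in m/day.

0.574

Flow is perpendicular to layering, so the layers act in series and the equivalent K is the thickness-weighted harmonic mean.
Total thickness L = 9.85 + 4.45 + 12.7 + 8.81 = 35.81 m.
Σ(b_i/K_i) = 9.85/2280 + 4.45/0.111 + 12.7/2.27 + 8.81/0.526 = 62.44 d.
K_eq = L / Σ(b_i/K_i) = 35.81 / 62.44 = 0.5735 m/day.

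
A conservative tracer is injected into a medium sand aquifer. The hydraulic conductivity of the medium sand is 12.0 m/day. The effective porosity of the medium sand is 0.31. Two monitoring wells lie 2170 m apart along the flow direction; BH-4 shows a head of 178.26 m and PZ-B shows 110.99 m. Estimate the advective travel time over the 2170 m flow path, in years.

Hydraulic gradient i = (178.26 − 110.99) / 2170 = 67.27 / 2170 = 0.03100.
Darcy flux q = K · i = 12.00 × 0.03100 = 0.3720 m/day.
Seepage velocity v = q / n_e = 0.3720 / 0.31 = 1.200 m/day.
Travel time t = L / v = 2170 / 1.200 = 1808 days = 4.951 years.

4.95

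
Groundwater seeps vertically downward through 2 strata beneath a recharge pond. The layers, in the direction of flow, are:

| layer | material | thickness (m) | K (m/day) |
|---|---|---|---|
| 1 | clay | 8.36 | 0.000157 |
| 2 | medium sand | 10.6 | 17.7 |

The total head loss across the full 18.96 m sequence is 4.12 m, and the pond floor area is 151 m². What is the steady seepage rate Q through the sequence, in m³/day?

Flow is perpendicular to layering, so the layers act in series and the equivalent K is the thickness-weighted harmonic mean.
Total thickness L = 8.36 + 10.6 = 18.96 m.
Σ(b_i/K_i) = 8.36/0.000157 + 10.6/17.7 = 53249 d.
K_eq = L / Σ(b_i/K_i) = 18.96 / 53249 = 0.0003561 m/day.
Q = K_eq · A · (Δh/L) = 0.0003561 × 151 × (4.12/18.96) = 0.01168 m³/day.

0.0117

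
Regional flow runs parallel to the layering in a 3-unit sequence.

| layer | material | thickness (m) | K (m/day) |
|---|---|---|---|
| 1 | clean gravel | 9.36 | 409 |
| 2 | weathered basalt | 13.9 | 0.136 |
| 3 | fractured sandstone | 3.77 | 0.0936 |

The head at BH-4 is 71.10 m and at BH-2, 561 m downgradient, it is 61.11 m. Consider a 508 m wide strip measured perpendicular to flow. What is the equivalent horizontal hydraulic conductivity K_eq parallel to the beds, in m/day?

142

Flow is parallel to layering, so each bed carries its own Darcy discharge and the transmissivities add.
Σ(K_i·b_i) = 409×9.36 + 0.136×13.9 + 0.0936×3.77 = 3830 m²/day.
Total thickness b = 27.03 m, so K_eq = Σ(K_i·b_i)/b = 141.7 m/day.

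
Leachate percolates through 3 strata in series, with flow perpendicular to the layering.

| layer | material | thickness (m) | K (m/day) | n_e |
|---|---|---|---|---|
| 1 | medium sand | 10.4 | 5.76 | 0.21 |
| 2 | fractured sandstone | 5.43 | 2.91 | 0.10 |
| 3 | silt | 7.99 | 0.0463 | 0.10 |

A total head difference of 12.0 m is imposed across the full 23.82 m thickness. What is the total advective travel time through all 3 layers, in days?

With flow normal to the layers, continuity requires the same specific discharge q through every layer.
Σ(b_i/K_i) = 10.4/5.76 + 5.43/2.91 + 7.99/0.0463 = 176.2 d.
q = Δh / Σ(b_i/K_i) = 12.0 / 176.2 = 0.06809 m/day.
In each layer the seepage velocity is v_i = q/n_i, so the layer transit time is t_i = b_i·n_i / q:
  layer 1 (medium sand): t_1 = 10.4 × 0.21 / 0.06809 = 32.08 d
  layer 2 (fractured sandstone): t_2 = 5.43 × 0.10 / 0.06809 = 7.975 d
  layer 3 (silt): t_3 = 7.99 × 0.10 / 0.06809 = 11.73 d
Total t = Σ t_i = 51.79 days.

51.8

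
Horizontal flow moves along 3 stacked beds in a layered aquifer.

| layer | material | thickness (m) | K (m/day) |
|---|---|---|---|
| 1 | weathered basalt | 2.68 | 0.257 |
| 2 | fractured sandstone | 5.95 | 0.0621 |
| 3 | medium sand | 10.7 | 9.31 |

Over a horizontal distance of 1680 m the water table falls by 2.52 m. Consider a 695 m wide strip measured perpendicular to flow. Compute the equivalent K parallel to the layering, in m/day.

Flow is parallel to layering, so each bed carries its own Darcy discharge and the transmissivities add.
Σ(K_i·b_i) = 0.257×2.68 + 0.0621×5.95 + 9.31×10.7 = 100.7 m²/day.
Total thickness b = 19.33 m, so K_eq = Σ(K_i·b_i)/b = 5.208 m/day.

5.21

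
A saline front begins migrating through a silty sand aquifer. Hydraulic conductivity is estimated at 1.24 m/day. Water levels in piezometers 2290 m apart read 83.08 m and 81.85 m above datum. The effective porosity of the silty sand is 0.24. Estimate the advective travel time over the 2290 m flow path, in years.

2260

Hydraulic gradient i = (83.08 − 81.85) / 2290 = 1.23 / 2290 = 0.0005371.
Darcy flux q = K · i = 1.240 × 0.0005371 = 0.0006660 m/day.
Seepage velocity v = q / n_e = 0.0006660 / 0.24 = 0.002775 m/day.
Travel time t = L / v = 2290 / 0.002775 = 8.252e+05 days = 2259 years.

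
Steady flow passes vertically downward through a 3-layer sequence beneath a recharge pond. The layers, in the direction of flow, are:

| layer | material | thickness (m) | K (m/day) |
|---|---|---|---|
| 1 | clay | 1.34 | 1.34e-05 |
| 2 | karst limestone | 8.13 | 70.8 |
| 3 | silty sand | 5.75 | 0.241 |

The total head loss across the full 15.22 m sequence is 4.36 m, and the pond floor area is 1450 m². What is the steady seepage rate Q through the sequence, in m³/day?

0.0632

Flow is perpendicular to layering, so the layers act in series and the equivalent K is the thickness-weighted harmonic mean.
Total thickness L = 1.34 + 8.13 + 5.75 = 15.22 m.
Σ(b_i/K_i) = 1.34/1.34e-05 + 8.13/70.8 + 5.75/0.241 = 1.000e+05 d.
K_eq = L / Σ(b_i/K_i) = 15.22 / 1.000e+05 = 0.0001522 m/day.
Q = K_eq · A · (Δh/L) = 0.0001522 × 1450 × (4.36/15.22) = 0.06320 m³/day.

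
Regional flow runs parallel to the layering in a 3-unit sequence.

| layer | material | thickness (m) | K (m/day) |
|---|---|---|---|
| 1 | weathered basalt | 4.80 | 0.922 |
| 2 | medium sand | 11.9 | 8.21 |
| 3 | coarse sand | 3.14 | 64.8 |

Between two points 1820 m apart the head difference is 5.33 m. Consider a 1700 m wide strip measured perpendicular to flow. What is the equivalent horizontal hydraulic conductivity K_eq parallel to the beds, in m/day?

15.4

Flow is parallel to layering, so each bed carries its own Darcy discharge and the transmissivities add.
Σ(K_i·b_i) = 0.922×4.80 + 8.21×11.9 + 64.8×3.14 = 305.6 m²/day.
Total thickness b = 19.84 m, so K_eq = Σ(K_i·b_i)/b = 15.40 m/day.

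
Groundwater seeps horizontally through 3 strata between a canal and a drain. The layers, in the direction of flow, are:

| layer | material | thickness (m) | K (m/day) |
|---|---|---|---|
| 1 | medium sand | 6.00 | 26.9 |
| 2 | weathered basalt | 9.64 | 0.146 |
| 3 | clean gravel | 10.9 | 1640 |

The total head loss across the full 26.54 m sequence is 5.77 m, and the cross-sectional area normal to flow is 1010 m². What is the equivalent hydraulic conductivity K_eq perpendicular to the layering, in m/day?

0.401

Flow is perpendicular to layering, so the layers act in series and the equivalent K is the thickness-weighted harmonic mean.
Total thickness L = 6.00 + 9.64 + 10.9 = 26.54 m.
Σ(b_i/K_i) = 6.00/26.9 + 9.64/0.146 + 10.9/1640 = 66.26 d.
K_eq = L / Σ(b_i/K_i) = 26.54 / 66.26 = 0.4006 m/day.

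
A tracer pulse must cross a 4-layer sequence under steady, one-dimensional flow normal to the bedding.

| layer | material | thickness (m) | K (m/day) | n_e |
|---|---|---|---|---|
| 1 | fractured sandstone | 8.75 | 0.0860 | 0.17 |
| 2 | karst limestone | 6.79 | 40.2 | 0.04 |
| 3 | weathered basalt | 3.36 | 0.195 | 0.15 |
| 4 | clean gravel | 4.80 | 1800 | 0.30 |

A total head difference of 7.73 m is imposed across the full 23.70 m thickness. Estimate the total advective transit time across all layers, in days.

57.1

With flow normal to the layers, continuity requires the same specific discharge q through every layer.
Σ(b_i/K_i) = 8.75/0.0860 + 6.79/40.2 + 3.36/0.195 + 4.80/1800 = 119.1 d.
q = Δh / Σ(b_i/K_i) = 7.73 / 119.1 = 0.06488 m/day.
In each layer the seepage velocity is v_i = q/n_i, so the layer transit time is t_i = b_i·n_i / q:
  layer 1 (fractured sandstone): t_1 = 8.75 × 0.17 / 0.06488 = 22.93 d
  layer 2 (karst limestone): t_2 = 6.79 × 0.04 / 0.06488 = 4.186 d
  layer 3 (weathered basalt): t_3 = 3.36 × 0.15 / 0.06488 = 7.768 d
  layer 4 (clean gravel): t_4 = 4.80 × 0.30 / 0.06488 = 22.20 d
Total t = Σ t_i = 57.08 days.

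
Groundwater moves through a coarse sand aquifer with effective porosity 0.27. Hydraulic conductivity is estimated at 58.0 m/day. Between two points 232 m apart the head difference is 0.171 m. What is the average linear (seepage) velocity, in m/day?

Hydraulic gradient i = Δh / L = 0.171 / 232 = 0.0007371.
Darcy flux q = K · i = 58.00 × 0.0007371 = 0.04275 m/day.
Seepage velocity v = q / n_e = 0.04275 / 0.27 = 0.1583 m/day.

0.158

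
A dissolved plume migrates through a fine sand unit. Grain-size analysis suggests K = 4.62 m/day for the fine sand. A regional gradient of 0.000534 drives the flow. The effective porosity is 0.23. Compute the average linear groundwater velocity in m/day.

Hydraulic gradient i = 0.000534.
Darcy flux q = K · i = 4.620 × 0.0005340 = 0.002467 m/day.
Seepage velocity v = q / n_e = 0.002467 / 0.23 = 0.01073 m/day.

0.0107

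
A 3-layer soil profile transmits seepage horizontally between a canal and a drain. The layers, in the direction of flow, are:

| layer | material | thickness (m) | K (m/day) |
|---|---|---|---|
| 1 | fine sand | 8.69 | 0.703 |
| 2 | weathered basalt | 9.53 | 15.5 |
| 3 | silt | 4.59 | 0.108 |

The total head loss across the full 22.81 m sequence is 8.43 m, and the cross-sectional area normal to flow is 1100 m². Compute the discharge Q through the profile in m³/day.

Flow is perpendicular to layering, so the layers act in series and the equivalent K is the thickness-weighted harmonic mean.
Total thickness L = 8.69 + 9.53 + 4.59 = 22.81 m.
Σ(b_i/K_i) = 8.69/0.703 + 9.53/15.5 + 4.59/0.108 = 55.48 d.
K_eq = L / Σ(b_i/K_i) = 22.81 / 55.48 = 0.4112 m/day.
Q = K_eq · A · (Δh/L) = 0.4112 × 1100 × (8.43/22.81) = 167.2 m³/day.

167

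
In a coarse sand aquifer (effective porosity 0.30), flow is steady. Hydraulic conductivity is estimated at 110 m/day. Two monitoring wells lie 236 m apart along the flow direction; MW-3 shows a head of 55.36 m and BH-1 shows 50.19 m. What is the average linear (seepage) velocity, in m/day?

Hydraulic gradient i = (55.36 − 50.19) / 236 = 5.17 / 236 = 0.02191.
Darcy flux q = K · i = 110.0 × 0.02191 = 2.410 m/day.
Seepage velocity v = q / n_e = 2.410 / 0.30 = 8.032 m/day.

8.03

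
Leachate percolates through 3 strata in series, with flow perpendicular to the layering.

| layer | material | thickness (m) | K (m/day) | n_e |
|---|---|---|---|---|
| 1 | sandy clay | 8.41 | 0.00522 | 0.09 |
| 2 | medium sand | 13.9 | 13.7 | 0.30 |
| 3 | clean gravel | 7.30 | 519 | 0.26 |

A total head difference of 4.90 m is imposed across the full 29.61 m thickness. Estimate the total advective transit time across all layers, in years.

With flow normal to the layers, continuity requires the same specific discharge q through every layer.
Σ(b_i/K_i) = 8.41/0.00522 + 13.9/13.7 + 7.30/519 = 1612 d.
q = Δh / Σ(b_i/K_i) = 4.90 / 1612 = 0.003039 m/day.
In each layer the seepage velocity is v_i = q/n_i, so the layer transit time is t_i = b_i·n_i / q:
  layer 1 (sandy clay): t_1 = 8.41 × 0.09 / 0.003039 = 249.0 d
  layer 2 (medium sand): t_2 = 13.9 × 0.30 / 0.003039 = 1372 d
  layer 3 (clean gravel): t_3 = 7.30 × 0.26 / 0.003039 = 624.5 d
Total t = Σ t_i = 2245 days = 6.148 years.

6.15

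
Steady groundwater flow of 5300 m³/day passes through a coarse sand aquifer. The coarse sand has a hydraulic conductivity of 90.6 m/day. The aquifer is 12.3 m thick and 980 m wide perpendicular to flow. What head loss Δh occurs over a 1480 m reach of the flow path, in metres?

7.18

Cross-sectional area A = 980 × 12.3 = 12054 m².
From Q = K·A·i, i = Q / (K·A) = 5300 / (90.60 × 12054) = 0.004853.
Head loss Δh = i · L = 0.004853 × 1480 = 7.183 m.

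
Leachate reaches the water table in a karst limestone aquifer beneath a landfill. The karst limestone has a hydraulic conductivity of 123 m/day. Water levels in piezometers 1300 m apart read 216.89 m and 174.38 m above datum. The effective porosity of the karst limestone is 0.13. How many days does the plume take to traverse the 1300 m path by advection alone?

42.0

Hydraulic gradient i = (216.89 − 174.38) / 1300 = 42.51 / 1300 = 0.03270.
Darcy flux q = K · i = 123.0 × 0.03270 = 4.022 m/day.
Seepage velocity v = q / n_e = 4.022 / 0.13 = 30.94 m/day.
Travel time t = L / v = 1300 / 30.94 = 42.02 days.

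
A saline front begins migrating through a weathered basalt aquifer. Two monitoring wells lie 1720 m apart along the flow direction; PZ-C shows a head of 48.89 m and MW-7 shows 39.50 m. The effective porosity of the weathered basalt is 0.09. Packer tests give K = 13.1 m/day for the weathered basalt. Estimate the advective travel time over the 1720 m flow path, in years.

5.93

Hydraulic gradient i = (48.89 − 39.50) / 1720 = 9.39 / 1720 = 0.005459.
Darcy flux q = K · i = 13.10 × 0.005459 = 0.07152 m/day.
Seepage velocity v = q / n_e = 0.07152 / 0.09 = 0.7946 m/day.
Travel time t = L / v = 1720 / 0.7946 = 2165 days = 5.926 years.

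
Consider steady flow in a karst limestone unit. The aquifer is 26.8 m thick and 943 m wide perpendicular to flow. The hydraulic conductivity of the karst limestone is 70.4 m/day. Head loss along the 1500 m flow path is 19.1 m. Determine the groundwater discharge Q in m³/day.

Cross-sectional area A = 943 × 26.8 = 25272 m².
Hydraulic gradient i = Δh / L = 19.1 / 1500 = 0.01273.
Darcy's law: Q = K · A · i = 70.40 × 25272 × 0.01273 = 22655 m³/day.

22700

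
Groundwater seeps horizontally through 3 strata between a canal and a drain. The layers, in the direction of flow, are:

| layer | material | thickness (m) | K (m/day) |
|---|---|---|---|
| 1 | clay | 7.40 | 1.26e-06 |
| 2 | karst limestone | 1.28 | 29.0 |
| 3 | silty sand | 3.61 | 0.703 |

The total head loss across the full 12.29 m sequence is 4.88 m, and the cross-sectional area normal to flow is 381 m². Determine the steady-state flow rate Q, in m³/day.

0.000317

Flow is perpendicular to layering, so the layers act in series and the equivalent K is the thickness-weighted harmonic mean.
Total thickness L = 7.40 + 1.28 + 3.61 = 12.29 m.
Σ(b_i/K_i) = 7.40/1.26e-06 + 1.28/29.0 + 3.61/0.703 = 5.873e+06 d.
K_eq = L / Σ(b_i/K_i) = 12.29 / 5.873e+06 = 2.093e-06 m/day.
Q = K_eq · A · (Δh/L) = 2.093e-06 × 381 × (4.88/12.29) = 0.0003166 m³/day.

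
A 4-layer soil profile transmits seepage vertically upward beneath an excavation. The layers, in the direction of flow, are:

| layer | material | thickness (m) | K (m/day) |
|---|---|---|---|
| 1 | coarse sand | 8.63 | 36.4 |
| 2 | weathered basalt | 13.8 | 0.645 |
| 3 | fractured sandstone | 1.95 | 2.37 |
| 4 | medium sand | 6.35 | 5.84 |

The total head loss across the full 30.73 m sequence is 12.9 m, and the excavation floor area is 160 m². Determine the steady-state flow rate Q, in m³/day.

87.7

Flow is perpendicular to layering, so the layers act in series and the equivalent K is the thickness-weighted harmonic mean.
Total thickness L = 8.63 + 13.8 + 1.95 + 6.35 = 30.73 m.
Σ(b_i/K_i) = 8.63/36.4 + 13.8/0.645 + 1.95/2.37 + 6.35/5.84 = 23.54 d.
K_eq = L / Σ(b_i/K_i) = 30.73 / 23.54 = 1.305 m/day.
Q = K_eq · A · (Δh/L) = 1.305 × 160 × (12.9/30.73) = 87.67 m³/day.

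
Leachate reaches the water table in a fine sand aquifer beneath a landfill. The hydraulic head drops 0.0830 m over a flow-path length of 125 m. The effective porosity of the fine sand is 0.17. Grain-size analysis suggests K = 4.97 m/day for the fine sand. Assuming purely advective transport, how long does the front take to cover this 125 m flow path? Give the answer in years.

17.6

Hydraulic gradient i = Δh / L = 0.0830 / 125 = 0.0006640.
Darcy flux q = K · i = 4.970 × 0.0006640 = 0.003300 m/day.
Seepage velocity v = q / n_e = 0.003300 / 0.17 = 0.01941 m/day.
Travel time t = L / v = 125 / 0.01941 = 6439 days = 17.63 years.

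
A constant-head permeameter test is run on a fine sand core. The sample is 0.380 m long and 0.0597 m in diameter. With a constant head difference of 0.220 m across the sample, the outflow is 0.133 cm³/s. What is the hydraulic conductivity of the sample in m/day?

7.09

Cross-sectional area A = π·(d/2)² = π × (0.0597/2)² = 0.002799 m².
Convert discharge: 0.133 cm³/s = 1.330e-07 m³/s.
Darcy's law rearranged: K = Q·L / (A·Δh) = 1.330e-07 × 0.380 / (0.002799 × 0.220) = 8.207e-05 m/s = 7.091 m/day.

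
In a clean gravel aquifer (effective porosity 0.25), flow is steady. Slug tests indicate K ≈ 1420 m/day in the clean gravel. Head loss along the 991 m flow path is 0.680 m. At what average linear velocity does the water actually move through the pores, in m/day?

Hydraulic gradient i = Δh / L = 0.680 / 991 = 0.0006862.
Darcy flux q = K · i = 1420 × 0.0006862 = 0.9744 m/day.
Seepage velocity v = q / n_e = 0.9744 / 0.25 = 3.897 m/day.

3.90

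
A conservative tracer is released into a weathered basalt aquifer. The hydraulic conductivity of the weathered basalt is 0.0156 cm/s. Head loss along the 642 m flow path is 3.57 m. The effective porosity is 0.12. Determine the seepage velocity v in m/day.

0.625

Convert K: 0.0156 cm/s × 864 = 13.48 m/day.
Hydraulic gradient i = Δh / L = 3.57 / 642 = 0.005561.
Darcy flux q = K · i = 13.48 × 0.005561 = 0.07495 m/day.
Seepage velocity v = q / n_e = 0.07495 / 0.12 = 0.6246 m/day.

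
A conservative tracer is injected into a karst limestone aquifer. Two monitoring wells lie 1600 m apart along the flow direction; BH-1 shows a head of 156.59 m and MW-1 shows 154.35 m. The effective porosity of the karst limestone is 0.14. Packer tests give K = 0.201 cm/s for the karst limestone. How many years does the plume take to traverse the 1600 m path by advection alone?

Convert K: 0.201 cm/s × 864 = 173.7 m/day.
Hydraulic gradient i = (156.59 − 154.35) / 1600 = 2.24 / 1600 = 0.001400.
Darcy flux q = K · i = 173.7 × 0.001400 = 0.2431 m/day.
Seepage velocity v = q / n_e = 0.2431 / 0.14 = 1.737 m/day.
Travel time t = L / v = 1600 / 1.737 = 921.3 days = 2.522 years.

2.52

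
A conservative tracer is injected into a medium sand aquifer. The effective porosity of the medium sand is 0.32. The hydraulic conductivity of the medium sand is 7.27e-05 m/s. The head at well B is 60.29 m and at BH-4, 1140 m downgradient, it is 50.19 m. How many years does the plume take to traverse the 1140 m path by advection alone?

Convert K: 7.27e-05 m/s × 86400 = 6.281 m/day.
Hydraulic gradient i = (60.29 − 50.19) / 1140 = 10.1 / 1140 = 0.008860.
Darcy flux q = K · i = 6.281 × 0.008860 = 0.05565 m/day.
Seepage velocity v = q / n_e = 0.05565 / 0.32 = 0.1739 m/day.
Travel time t = L / v = 1140 / 0.1739 = 6555 days = 17.95 years.

17.9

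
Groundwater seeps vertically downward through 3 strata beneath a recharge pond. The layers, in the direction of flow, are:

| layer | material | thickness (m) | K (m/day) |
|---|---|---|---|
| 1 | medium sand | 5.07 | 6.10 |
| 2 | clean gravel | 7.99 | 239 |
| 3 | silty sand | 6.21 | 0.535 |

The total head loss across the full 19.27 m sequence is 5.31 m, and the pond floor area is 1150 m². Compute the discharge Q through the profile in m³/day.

490

Flow is perpendicular to layering, so the layers act in series and the equivalent K is the thickness-weighted harmonic mean.
Total thickness L = 5.07 + 7.99 + 6.21 = 19.27 m.
Σ(b_i/K_i) = 5.07/6.10 + 7.99/239 + 6.21/0.535 = 12.47 d.
K_eq = L / Σ(b_i/K_i) = 19.27 / 12.47 = 1.545 m/day.
Q = K_eq · A · (Δh/L) = 1.545 × 1150 × (5.31/19.27) = 489.6 m³/day.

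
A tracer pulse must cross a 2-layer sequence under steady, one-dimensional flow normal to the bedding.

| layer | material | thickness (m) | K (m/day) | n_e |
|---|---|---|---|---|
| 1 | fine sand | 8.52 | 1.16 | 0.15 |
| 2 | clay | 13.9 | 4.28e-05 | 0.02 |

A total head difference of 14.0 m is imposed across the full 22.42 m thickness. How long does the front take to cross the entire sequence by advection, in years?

98.8

With flow normal to the layers, continuity requires the same specific discharge q through every layer.
Σ(b_i/K_i) = 8.52/1.16 + 13.9/4.28e-05 = 3.248e+05 d.
q = Δh / Σ(b_i/K_i) = 14.0 / 3.248e+05 = 4.311e-05 m/day.
In each layer the seepage velocity is v_i = q/n_i, so the layer transit time is t_i = b_i·n_i / q:
  layer 1 (fine sand): t_1 = 8.52 × 0.15 / 4.311e-05 = 29647 d
  layer 2 (clay): t_2 = 13.9 × 0.02 / 4.311e-05 = 6449 d
Total t = Σ t_i = 36096 days = 98.83 years.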